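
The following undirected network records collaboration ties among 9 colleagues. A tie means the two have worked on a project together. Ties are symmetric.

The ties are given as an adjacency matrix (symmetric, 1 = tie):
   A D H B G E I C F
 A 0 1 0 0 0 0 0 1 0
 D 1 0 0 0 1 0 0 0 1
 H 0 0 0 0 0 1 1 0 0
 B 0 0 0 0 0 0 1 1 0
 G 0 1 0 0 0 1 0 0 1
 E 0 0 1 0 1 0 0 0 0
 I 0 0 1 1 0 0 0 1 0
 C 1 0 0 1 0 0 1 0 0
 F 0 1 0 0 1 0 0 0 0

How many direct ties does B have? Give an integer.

2

B is directly tied to C and I. That is 2 neighbors, so the degree of B is 2.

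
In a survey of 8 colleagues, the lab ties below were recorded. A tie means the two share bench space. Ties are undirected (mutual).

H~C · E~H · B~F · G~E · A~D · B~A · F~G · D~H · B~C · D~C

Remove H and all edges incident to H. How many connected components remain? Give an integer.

1

H's neighbors (C, D, and E) remain reachable from one another through other ties, so the rest of the network stays in one piece.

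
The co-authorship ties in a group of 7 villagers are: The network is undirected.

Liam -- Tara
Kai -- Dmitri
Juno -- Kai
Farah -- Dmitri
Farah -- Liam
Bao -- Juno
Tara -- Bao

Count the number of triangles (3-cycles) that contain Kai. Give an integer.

Kai's neighbors are Dmitri and Juno, but none of them are tied to each other, so no triangle contains Kai.

0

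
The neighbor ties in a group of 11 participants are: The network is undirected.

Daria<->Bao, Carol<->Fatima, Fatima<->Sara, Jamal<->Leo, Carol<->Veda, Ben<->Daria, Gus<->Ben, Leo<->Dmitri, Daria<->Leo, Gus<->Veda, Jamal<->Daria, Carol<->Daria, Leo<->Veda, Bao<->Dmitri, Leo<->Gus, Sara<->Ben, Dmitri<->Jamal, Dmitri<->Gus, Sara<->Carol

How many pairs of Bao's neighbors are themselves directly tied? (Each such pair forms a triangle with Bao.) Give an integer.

0

Bao's neighbors are Daria and Dmitri, but none of them are tied to each other, so no triangle contains Bao.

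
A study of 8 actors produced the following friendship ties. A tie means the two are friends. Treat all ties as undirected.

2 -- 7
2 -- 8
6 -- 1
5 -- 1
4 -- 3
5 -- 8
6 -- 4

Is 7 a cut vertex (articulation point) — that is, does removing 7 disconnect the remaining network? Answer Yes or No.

No

Even without 7, every remaining node can still reach every other (the residual graph is connected), so 7 is not a cut vertex.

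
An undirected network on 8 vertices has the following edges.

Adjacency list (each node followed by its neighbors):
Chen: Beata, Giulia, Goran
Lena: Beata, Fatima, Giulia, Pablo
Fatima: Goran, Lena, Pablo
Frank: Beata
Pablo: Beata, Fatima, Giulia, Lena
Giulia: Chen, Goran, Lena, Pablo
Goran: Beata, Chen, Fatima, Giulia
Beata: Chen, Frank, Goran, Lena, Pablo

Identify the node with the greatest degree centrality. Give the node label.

Beata

Degrees — Beata:5, Chen:3, Fatima:3, Frank:1, Giulia:4, Goran:4, Lena:4, Pablo:4.
The maximum is 5, attained only by Beata.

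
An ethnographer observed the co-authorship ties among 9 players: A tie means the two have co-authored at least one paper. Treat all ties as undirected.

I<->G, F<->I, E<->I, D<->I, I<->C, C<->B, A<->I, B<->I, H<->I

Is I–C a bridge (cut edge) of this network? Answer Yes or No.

Even without that edge, I still reaches C via I – B – C, so the network stays connected. Not a bridge.

No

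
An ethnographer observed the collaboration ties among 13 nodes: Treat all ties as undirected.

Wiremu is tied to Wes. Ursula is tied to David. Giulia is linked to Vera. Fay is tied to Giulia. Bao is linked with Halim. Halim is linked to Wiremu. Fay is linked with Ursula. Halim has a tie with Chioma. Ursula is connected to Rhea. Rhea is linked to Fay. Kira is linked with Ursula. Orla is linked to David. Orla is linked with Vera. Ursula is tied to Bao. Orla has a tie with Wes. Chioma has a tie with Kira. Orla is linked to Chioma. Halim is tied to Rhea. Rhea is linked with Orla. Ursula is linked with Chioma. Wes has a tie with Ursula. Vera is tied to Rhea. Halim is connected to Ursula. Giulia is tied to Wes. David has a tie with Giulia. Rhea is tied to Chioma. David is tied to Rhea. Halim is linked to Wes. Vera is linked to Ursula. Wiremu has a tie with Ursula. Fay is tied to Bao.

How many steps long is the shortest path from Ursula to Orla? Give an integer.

One shortest route is Ursula – David – Orla, which uses 2 edges, and Ursula and Orla are not directly tied, so nothing shorter exists. So d(Ursula,Orla) = 2.

2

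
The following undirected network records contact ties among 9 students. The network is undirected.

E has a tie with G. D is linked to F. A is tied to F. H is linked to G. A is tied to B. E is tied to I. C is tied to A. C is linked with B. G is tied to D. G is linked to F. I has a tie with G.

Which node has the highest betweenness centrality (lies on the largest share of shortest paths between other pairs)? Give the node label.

Unnormalized betweenness of each node: A:12, B:0, C:0, D:0, E:0, F:15, G:17, H:0, I:0.
G has the largest value, 17, making it the main broker — the node through which the most shortest paths run.

G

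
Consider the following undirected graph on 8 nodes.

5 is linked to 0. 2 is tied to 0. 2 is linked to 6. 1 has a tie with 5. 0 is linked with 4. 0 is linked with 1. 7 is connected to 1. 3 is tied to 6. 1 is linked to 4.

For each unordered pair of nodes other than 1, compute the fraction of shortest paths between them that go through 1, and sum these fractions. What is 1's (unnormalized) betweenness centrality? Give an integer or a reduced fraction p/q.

13/2

Pairs whose geodesics pass through 1 — 6–7: 1; 5–4: 1/2; 5–7: 1; 2–7: 1; 4–7: 1; 0–7: 1; 7–3: 1.
All other pairs contribute 0.
Summing the contributions gives betweenness(1) = 13/2.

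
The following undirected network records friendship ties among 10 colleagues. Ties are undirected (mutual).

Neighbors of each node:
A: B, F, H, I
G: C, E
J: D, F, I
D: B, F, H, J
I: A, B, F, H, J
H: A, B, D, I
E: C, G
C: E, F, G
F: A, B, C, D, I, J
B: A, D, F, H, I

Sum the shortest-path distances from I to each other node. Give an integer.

Distances from I: A:1, B:1, C:2, D:2, E:3, F:1, G:3, H:1, J:1.
Sum = 1 + 1 + 2 + 2 + 3 + 1 + 3 + 1 + 1 = 15.

15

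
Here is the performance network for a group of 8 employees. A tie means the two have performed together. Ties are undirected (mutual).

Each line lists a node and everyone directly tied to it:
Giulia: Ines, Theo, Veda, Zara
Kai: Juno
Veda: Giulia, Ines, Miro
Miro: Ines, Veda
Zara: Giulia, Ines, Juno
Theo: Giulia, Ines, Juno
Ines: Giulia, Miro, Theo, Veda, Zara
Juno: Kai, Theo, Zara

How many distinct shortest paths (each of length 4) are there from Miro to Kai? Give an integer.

The shortest distance is 4. The length-4 paths are: Miro–Ines–Theo–Juno–Kai; Miro–Ines–Zara–Juno–Kai.
That gives 2 distinct shortest paths.

2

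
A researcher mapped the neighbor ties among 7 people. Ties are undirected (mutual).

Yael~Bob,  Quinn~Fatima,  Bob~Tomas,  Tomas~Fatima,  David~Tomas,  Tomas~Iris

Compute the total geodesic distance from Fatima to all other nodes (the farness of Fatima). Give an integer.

Distances from Fatima: Bob:2, David:2, Iris:2, Quinn:1, Tomas:1, Yael:3.
Sum = 2 + 2 + 2 + 1 + 1 + 3 = 11.

11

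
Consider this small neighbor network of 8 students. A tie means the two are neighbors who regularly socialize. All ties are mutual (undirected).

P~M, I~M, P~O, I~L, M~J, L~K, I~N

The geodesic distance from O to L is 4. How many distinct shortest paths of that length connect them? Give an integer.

1

The shortest distance is 4, and the only length-4 path is O–P–M–I–L. So there is exactly 1 shortest path.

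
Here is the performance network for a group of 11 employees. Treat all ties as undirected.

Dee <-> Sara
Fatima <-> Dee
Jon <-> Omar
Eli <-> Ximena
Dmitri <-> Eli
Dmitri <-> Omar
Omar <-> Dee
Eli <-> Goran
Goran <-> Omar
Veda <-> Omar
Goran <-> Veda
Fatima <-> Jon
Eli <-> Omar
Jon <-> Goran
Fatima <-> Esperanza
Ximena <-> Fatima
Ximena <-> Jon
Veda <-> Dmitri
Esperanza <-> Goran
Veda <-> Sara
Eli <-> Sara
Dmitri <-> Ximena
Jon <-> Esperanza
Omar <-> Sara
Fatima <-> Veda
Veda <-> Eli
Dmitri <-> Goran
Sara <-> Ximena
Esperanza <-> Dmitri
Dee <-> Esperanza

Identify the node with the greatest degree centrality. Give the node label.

Degrees — Dee:4, Dmitri:6, Eli:6, Esperanza:5, Fatima:5, Goran:6, Jon:5, Omar:7, Sara:5, Veda:6, Ximena:5.
The maximum is 7, attained only by Omar.

Omar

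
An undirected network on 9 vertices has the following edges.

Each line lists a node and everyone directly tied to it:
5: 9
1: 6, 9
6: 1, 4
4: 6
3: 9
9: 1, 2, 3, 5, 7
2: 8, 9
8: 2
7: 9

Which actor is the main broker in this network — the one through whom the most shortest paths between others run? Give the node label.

9

Unnormalized betweenness of each node: 1:12, 2:7, 3:0, 4:0, 5:0, 6:7, 7:0, 8:0, 9:24.
9 has the largest value, 24, making it the main broker — the node through which the most shortest paths run.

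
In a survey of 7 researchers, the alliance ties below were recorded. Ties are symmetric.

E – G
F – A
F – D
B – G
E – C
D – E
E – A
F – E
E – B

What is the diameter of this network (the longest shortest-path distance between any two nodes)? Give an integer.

Eccentricity of each node (its greatest distance to any other): A:2, B:2, C:2, D:2, E:1, F:2, G:2.
The maximum eccentricity is 2, realized for instance by the pair B–D via B – E – D. So the diameter is 2.

2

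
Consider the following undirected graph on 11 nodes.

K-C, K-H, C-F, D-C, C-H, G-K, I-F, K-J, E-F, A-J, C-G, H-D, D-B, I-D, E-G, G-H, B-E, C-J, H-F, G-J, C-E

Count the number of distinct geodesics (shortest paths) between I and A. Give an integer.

The shortest distance is 4. The length-4 paths are: I–D–C–J–A; I–F–C–J–A.
That gives 2 distinct shortest paths.

2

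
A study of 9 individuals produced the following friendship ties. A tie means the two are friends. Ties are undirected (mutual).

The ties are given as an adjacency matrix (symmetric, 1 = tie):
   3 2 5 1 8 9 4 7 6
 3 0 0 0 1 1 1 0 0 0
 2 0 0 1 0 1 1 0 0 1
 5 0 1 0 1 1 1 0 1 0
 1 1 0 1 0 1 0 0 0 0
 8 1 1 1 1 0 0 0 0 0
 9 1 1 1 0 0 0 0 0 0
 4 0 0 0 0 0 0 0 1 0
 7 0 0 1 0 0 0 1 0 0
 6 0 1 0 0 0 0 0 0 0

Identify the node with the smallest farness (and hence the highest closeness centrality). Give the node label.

Farness (sum of distances to all others) for each node — 1:15, 2:13, 3:17, 4:23, 5:11, 6:20, 7:16, 8:13, 9:14.
The smallest farness is 11, for 5, so 5 has the highest closeness.

5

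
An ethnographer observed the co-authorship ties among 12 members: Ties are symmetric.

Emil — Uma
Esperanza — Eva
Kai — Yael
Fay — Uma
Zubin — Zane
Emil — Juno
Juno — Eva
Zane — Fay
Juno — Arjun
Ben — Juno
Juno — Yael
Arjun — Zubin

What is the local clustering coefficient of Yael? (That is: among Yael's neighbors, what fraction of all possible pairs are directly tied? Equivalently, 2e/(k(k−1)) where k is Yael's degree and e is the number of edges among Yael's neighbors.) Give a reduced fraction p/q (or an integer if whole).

0

Yael's neighbors: Juno and Kai (k = 2).
Possible neighbor pairs: C(2,2) = 1. Edges among them: none → e = 0.
Clustering(Yael) = 0/1.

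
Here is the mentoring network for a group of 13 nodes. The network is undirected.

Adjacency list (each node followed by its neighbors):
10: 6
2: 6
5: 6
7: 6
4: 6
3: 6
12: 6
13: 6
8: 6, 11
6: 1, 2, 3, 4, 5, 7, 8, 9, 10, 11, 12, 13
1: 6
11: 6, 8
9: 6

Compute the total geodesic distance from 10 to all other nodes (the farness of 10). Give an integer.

Distances from 10: 1:2, 2:2, 3:2, 4:2, 5:2, 6:1, 7:2, 8:2, 9:2, 11:2, 12:2, 13:2.
Sum = 2 + 2 + 2 + 2 + 2 + 1 + 2 + 2 + 2 + 2 + 2 + 2 = 23.

23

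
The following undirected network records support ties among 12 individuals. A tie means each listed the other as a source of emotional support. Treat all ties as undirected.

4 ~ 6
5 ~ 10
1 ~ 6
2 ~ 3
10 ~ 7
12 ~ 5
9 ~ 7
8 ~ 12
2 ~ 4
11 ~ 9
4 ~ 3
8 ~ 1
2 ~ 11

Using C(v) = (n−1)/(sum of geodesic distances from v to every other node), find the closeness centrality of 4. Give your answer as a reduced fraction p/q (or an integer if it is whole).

11/31

Distances from 4: 1:2, 2:1, 3:1, 5:5, 6:1, 7:4, 8:3, 9:3, 10:5, 11:2, 12:4. Sum = 31.
n = 12, so closeness = 11/31.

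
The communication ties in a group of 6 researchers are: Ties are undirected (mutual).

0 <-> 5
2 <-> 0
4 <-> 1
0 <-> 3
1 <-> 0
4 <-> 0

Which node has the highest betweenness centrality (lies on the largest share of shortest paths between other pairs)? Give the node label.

0

Unnormalized betweenness of each node: 0:9, 1:0, 2:0, 3:0, 4:0, 5:0.
0 has the largest value, 9, making it the main broker — the node through which the most shortest paths run.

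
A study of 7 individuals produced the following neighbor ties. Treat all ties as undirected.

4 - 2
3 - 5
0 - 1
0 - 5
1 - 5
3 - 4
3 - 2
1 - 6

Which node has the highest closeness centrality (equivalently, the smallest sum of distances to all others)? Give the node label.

5

Farness (sum of distances to all others) for each node — 0:12, 1:11, 2:14, 3:10, 4:14, 5:9, 6:16.
The smallest farness is 9, for 5, so 5 has the highest closeness.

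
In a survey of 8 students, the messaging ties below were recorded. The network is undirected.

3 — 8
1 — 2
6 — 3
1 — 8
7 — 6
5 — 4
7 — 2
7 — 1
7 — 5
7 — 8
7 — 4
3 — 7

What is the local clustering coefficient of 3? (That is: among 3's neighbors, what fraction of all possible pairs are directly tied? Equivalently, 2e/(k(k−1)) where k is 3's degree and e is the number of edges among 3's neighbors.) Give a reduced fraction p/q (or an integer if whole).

3's neighbors: 6, 7, and 8 (k = 3).
Possible neighbor pairs: C(3,2) = 3. Edges among them: 6–7, 7–8 → e = 2.
Clustering(3) = 2/3.

2/3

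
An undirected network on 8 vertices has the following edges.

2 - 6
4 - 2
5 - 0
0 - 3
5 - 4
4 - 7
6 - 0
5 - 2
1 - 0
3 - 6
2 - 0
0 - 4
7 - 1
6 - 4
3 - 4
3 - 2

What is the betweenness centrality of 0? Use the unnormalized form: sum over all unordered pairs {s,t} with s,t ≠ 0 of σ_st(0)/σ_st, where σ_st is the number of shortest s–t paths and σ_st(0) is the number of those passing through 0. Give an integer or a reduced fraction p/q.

Pairs whose geodesics pass through 0 — 1–4: 1/2; 1–3: 1; 1–2: 1; 1–6: 1; 1–5: 1; 3–5: 1/3; 6–5: 1/3.
All other pairs contribute 0.
Summing the contributions gives betweenness(0) = 31/6.

31/6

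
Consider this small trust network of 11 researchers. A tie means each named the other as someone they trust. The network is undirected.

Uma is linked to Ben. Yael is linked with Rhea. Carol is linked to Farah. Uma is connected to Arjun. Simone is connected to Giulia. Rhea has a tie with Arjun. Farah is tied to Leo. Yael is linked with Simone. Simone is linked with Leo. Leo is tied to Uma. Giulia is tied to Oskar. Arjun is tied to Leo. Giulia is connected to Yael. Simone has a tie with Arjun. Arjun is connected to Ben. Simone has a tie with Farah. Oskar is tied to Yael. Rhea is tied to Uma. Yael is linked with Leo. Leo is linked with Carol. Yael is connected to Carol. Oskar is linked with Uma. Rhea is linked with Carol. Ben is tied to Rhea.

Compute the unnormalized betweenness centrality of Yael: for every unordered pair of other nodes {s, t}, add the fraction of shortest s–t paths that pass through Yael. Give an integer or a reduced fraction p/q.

Pairs whose geodesics pass through Yael — Carol–Simone: 1/3; Carol–Giulia: 1; Carol–Oskar: 1; Farah–Oskar: 3/5; Simone–Rhea: 1/2; Simone–Oskar: 1/2; Giulia–Leo: 1/2; Giulia–Ben: 1/3; Giulia–Rhea: 1; Leo–Rhea: 1/4; Leo–Oskar: 1/2; Rhea–Oskar: 1/2.
All other pairs contribute 0.
Summing the contributions gives betweenness(Yael) = 421/60.

421/60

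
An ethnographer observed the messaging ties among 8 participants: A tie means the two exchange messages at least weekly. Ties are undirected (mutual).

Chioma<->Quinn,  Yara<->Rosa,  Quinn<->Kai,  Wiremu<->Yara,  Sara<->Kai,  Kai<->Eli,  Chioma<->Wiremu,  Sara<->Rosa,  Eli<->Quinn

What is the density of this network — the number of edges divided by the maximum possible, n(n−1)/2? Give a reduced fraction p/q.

9/28

There are 9 edges and 8 nodes, so the maximum possible is C(8,2) = 28.
Density = 9/28.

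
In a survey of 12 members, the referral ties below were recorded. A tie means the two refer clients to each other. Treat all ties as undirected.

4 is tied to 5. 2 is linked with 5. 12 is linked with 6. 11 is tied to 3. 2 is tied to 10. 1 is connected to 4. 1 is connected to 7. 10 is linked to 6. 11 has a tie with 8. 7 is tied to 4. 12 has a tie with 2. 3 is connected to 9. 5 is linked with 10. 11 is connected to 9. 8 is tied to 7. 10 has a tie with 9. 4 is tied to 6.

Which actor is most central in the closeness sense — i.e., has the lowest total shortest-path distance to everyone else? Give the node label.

10

Farness (sum of distances to all others) for each node — 1:28, 2:25, 3:30, 4:22, 5:22, 6:22, 7:24, 8:27, 9:24, 10:21, 11:26, 12:29.
The smallest farness is 21, for 10, so 10 has the highest closeness.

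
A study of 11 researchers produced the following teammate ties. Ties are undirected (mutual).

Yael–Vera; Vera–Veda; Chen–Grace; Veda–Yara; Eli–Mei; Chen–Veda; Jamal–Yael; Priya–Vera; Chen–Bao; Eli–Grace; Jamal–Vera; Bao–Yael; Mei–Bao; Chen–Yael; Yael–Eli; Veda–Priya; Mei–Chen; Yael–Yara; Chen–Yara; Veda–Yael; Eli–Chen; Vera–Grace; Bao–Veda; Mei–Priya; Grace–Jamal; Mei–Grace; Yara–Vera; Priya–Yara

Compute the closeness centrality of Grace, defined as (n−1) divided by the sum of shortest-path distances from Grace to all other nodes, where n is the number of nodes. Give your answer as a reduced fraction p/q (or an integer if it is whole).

2/3

Distances from Grace: Bao:2, Chen:1, Eli:1, Jamal:1, Mei:1, Priya:2, Veda:2, Vera:1, Yael:2, Yara:2. Sum = 15.
n = 11, so closeness = 10/15 = 2/3.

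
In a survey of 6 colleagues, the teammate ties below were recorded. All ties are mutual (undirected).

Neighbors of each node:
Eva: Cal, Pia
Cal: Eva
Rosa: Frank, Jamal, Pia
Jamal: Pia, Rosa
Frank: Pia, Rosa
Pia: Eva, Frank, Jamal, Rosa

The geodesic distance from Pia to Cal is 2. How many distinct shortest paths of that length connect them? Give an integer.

1

The shortest distance is 2, and the only length-2 path is Pia–Eva–Cal. So there is exactly 1 shortest path.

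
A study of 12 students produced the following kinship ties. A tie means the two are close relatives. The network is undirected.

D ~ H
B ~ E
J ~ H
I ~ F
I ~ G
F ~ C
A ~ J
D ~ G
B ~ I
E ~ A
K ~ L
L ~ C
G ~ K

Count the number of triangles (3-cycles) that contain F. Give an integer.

F's neighbors are C and I, but none of them are tied to each other, so no triangle contains F.

0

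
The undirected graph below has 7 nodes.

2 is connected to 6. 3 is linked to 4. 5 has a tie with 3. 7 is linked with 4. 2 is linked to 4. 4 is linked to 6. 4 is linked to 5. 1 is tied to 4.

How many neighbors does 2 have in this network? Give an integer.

2

2 is directly tied to 4 and 6. That is 2 neighbors, so the degree of 2 is 2.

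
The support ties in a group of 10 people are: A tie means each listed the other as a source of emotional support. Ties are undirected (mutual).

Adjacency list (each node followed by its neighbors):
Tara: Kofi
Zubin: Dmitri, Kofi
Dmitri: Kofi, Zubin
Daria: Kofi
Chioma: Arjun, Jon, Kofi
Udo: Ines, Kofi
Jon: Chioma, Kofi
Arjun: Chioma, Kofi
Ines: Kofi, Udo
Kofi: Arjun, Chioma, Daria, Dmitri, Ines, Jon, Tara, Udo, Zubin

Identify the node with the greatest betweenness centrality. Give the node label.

Unnormalized betweenness of each node: Arjun:0, Chioma:1/2, Daria:0, Dmitri:0, Ines:0, Jon:0, Kofi:63/2, Tara:0, Udo:0, Zubin:0.
Kofi has the largest value, 63/2, making it the main broker — the node through which the most shortest paths run.

Kofi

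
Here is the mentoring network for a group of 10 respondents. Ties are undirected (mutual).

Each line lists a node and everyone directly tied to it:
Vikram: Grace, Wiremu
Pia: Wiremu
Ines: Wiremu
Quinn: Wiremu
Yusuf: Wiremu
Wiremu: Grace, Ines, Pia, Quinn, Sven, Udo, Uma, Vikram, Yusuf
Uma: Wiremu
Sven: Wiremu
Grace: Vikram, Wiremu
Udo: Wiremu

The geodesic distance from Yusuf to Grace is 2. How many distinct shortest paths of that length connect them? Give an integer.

1

The shortest distance is 2, and the only length-2 path is Yusuf–Wiremu–Grace. So there is exactly 1 shortest path.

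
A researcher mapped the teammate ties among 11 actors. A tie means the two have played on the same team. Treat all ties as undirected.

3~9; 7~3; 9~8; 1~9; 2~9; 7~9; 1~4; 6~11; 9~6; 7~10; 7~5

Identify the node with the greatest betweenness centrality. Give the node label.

9

Unnormalized betweenness of each node: 1:9, 2:0, 3:0, 4:0, 5:0, 6:9, 7:17, 8:0, 9:37, 10:0, 11:0.
9 has the largest value, 37, making it the main broker — the node through which the most shortest paths run.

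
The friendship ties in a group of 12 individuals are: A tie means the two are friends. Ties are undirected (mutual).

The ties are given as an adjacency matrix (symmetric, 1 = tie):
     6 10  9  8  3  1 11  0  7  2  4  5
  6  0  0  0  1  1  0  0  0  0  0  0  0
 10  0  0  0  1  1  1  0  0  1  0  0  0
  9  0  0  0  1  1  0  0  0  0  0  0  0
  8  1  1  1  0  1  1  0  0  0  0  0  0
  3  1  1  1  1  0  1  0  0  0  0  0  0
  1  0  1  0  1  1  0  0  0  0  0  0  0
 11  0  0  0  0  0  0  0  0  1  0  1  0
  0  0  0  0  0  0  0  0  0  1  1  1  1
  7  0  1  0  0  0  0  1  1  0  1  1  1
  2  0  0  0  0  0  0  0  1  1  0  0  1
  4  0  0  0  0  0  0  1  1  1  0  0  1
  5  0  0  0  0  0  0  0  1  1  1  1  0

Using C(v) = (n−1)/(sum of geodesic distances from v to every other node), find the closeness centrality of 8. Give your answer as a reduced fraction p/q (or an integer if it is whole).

1/2

Distances from 8: 0:3, 1:1, 2:3, 3:1, 4:3, 5:3, 6:1, 7:2, 9:1, 10:1, 11:3. Sum = 22.
n = 12, so closeness = 11/22 = 1/2.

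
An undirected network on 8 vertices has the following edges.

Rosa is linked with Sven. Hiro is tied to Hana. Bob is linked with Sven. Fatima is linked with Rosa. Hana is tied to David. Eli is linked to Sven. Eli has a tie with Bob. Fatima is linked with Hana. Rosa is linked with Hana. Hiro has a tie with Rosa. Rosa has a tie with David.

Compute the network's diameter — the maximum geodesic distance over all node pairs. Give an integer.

3

Eccentricity of each node (its greatest distance to any other): Bob:3, David:3, Eli:3, Fatima:3, Hana:3, Hiro:3, Rosa:2, Sven:2.
The maximum eccentricity is 3, realized for instance by the pair Eli–Hiro via Eli – Sven – Rosa – Hiro. So the diameter is 3.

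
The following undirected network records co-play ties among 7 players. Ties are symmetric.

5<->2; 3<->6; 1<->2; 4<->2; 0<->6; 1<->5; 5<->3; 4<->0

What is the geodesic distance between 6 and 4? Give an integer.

One shortest route is 6 – 0 – 4, which uses 2 edges, and 6 and 4 are not directly tied, so nothing shorter exists. So d(6,4) = 2.

2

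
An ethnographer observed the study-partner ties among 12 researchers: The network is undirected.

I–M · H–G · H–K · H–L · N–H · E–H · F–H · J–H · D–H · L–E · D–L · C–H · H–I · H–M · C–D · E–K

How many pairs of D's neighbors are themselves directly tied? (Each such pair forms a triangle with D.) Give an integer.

D's neighbors: C, H, and L.
Neighbor pairs that are themselves tied: D–C–H; D–H–L. Each forms one triangle with D, for 2 in total.

2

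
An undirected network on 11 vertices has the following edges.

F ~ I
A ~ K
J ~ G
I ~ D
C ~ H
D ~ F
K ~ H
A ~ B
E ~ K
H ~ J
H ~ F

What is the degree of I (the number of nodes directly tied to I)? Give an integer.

2

I is directly tied to D and F. That is 2 neighbors, so the degree of I is 2.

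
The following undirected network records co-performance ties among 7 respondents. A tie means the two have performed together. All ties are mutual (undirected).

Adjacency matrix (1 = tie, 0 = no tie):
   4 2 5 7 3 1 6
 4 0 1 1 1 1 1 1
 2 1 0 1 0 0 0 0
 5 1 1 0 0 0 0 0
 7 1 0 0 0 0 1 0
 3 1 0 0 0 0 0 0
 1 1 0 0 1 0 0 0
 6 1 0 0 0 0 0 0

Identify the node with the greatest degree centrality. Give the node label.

4

Degrees — 1:2, 2:2, 3:1, 4:6, 5:2, 6:1, 7:2.
The maximum is 6, attained only by 4.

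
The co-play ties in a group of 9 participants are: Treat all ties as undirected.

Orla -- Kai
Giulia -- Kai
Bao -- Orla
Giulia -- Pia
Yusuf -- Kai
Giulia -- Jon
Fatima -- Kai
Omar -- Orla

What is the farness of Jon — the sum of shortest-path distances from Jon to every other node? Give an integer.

Distances from Jon: Bao:4, Fatima:3, Giulia:1, Kai:2, Omar:4, Orla:3, Pia:2, Yusuf:3.
Sum = 4 + 3 + 1 + 2 + 4 + 3 + 2 + 3 = 22.

22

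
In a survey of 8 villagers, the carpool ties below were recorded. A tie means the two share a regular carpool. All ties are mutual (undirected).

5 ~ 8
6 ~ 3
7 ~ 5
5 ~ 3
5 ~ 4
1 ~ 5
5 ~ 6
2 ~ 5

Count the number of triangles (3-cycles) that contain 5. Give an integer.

1

5's neighbors: 1, 2, 3, 4, 6, 7, and 8.
Neighbor pairs that are themselves tied: 5–3–6. Each forms one triangle with 5, for 1 in total.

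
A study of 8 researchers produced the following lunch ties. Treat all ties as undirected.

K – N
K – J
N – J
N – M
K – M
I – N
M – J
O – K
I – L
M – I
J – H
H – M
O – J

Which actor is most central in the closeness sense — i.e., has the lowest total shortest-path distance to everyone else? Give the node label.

M

Farness (sum of distances to all others) for each node — H:13, I:12, J:10, K:11, L:18, M:9, N:10, O:15.
The smallest farness is 9, for M, so M has the highest closeness.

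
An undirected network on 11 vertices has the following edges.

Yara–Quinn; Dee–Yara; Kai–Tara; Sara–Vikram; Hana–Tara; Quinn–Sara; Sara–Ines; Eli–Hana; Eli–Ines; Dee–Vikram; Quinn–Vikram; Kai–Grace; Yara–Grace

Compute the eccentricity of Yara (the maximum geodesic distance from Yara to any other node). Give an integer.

Distances from Yara: Dee:1, Eli:4, Grace:1, Hana:4, Ines:3, Kai:2, Quinn:1, Sara:2, Tara:3, Vikram:2.
The largest is 4 (to Hana and Eli), so the eccentricity of Yara is 4.

4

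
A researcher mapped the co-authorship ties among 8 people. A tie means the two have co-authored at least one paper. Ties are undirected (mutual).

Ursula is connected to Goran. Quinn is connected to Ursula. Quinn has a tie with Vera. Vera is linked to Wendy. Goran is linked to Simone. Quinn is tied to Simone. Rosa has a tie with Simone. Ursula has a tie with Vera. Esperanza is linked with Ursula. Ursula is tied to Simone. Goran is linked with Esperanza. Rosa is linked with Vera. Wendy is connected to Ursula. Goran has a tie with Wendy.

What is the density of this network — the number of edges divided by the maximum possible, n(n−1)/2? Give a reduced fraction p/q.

There are 14 edges and 8 nodes, so the maximum possible is C(8,2) = 28.
Density = 14/28 = 1/2.

1/2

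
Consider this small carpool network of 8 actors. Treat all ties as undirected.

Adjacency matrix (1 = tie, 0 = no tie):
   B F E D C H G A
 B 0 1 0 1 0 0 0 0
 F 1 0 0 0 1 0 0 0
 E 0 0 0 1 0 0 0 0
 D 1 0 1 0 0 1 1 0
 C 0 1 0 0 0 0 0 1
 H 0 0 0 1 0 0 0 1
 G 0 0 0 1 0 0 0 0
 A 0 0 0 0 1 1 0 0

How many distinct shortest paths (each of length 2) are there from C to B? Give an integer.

The shortest distance is 2, and the only length-2 path is C–F–B. So there is exactly 1 shortest path.

1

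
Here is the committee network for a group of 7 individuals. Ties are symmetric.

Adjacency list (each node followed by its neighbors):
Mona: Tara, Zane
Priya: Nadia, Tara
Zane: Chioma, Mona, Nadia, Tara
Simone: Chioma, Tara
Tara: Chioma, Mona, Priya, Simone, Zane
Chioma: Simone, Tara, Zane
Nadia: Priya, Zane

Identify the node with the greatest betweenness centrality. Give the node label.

Tara

Unnormalized betweenness of each node: Chioma:5/6, Mona:0, Nadia:1/2, Priya:5/6, Simone:0, Tara:37/6, Zane:11/3.
Tara has the largest value, 37/6, making it the main broker — the node through which the most shortest paths run.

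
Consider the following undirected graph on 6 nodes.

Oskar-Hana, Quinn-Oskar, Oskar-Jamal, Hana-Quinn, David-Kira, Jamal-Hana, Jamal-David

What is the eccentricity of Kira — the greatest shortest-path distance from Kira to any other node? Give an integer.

Distances from Kira: David:1, Hana:3, Jamal:2, Oskar:3, Quinn:4.
The largest is 4 (to Quinn), so the eccentricity of Kira is 4.

4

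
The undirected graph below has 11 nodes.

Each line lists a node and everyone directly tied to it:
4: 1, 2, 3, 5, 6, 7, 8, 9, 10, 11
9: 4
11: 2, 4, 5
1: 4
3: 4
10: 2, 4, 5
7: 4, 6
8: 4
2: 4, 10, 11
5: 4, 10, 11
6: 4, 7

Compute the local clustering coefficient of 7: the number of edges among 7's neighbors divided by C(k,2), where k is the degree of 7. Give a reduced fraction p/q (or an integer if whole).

7's neighbors: 4 and 6 (k = 2).
Possible neighbor pairs: C(2,2) = 1. Edges among them: 4–6 → e = 1.
Clustering(7) = 1/1.

1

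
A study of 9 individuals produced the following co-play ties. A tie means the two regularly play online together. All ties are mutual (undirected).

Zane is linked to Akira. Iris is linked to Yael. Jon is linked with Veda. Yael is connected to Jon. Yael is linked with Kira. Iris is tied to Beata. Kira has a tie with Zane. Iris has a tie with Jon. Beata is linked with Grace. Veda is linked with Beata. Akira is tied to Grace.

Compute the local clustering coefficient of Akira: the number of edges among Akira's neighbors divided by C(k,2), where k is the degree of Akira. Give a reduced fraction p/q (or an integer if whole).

Akira's neighbors: Grace and Zane (k = 2).
Possible neighbor pairs: C(2,2) = 1. Edges among them: none → e = 0.
Clustering(Akira) = 0/1.

0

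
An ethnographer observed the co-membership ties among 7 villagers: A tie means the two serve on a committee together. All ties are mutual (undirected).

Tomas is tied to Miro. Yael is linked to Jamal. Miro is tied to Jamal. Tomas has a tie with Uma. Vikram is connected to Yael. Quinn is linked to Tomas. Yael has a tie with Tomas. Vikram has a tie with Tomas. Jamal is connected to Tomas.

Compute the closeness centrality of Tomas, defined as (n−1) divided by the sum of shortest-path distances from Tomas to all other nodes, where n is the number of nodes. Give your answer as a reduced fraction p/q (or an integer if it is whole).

Distances from Tomas: Jamal:1, Miro:1, Quinn:1, Uma:1, Vikram:1, Yael:1. Sum = 6.
n = 7, so closeness = 6/6 = 1.

1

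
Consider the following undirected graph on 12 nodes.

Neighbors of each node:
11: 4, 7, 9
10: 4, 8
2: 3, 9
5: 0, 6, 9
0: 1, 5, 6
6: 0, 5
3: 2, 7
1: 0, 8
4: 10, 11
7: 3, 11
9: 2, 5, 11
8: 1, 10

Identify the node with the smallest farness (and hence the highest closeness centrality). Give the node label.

Farness (sum of distances to all others) for each node — 0:28, 1:32, 2:30, 3:34, 4:28, 5:25, 6:31, 7:31, 8:33, 9:23, 10:31, 11:24.
The smallest farness is 23, for 9, so 9 has the highest closeness.

9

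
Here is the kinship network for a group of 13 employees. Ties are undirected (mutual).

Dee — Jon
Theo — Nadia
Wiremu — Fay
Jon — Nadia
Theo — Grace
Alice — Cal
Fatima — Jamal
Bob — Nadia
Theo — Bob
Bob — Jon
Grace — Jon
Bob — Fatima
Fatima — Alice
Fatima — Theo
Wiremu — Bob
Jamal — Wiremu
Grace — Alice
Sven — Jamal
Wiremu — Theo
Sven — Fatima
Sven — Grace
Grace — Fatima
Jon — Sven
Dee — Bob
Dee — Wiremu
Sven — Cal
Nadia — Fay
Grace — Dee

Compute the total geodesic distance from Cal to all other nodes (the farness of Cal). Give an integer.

Distances from Cal: Alice:1, Bob:3, Dee:3, Fatima:2, Fay:4, Grace:2, Jamal:2, Jon:2, Nadia:3, Sven:1, Theo:3, Wiremu:3.
Sum = 1 + 3 + 3 + 2 + 4 + 2 + 2 + 2 + 3 + 1 + 3 + 3 = 29.

29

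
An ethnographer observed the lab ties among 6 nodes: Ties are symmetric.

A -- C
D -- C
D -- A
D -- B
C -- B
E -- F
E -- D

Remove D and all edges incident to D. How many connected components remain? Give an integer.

Without D, the remaining ties split the others into: {A, B, C}; {E, F}.
That's 2 separate components.

2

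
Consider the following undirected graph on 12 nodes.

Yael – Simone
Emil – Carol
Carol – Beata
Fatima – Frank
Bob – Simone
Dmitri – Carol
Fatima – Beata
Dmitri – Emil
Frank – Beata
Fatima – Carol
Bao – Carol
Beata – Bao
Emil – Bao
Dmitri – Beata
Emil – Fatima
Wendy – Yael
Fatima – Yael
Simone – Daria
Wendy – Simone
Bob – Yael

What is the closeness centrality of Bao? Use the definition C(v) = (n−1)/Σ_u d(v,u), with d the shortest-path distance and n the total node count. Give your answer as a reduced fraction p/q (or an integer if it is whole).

11/29

Distances from Bao: Beata:1, Bob:4, Carol:1, Daria:5, Dmitri:2, Emil:1, Fatima:2, Frank:2, Simone:4, Wendy:4, Yael:3. Sum = 29.
n = 12, so closeness = 11/29.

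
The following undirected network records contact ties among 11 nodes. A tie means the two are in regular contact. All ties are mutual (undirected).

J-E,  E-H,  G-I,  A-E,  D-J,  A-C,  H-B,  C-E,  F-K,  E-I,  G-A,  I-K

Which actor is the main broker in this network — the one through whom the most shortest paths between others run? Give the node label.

E

Unnormalized betweenness of each node: A:7/2, B:0, C:0, D:0, E:65/2, F:0, G:3/2, H:9, I:37/2, J:9, K:9.
E has the largest value, 65/2, making it the main broker — the node through which the most shortest paths run.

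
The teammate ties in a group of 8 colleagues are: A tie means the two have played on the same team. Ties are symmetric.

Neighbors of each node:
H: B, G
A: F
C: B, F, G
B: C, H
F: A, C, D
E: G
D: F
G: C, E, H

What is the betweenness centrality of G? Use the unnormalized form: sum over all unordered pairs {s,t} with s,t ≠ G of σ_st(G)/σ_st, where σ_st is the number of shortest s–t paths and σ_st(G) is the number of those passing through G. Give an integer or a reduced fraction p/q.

8

Pairs whose geodesics pass through G — A–E: 1; A–H: 1/2; E–B: 2/2; E–F: 1; E–D: 1; E–C: 1; E–H: 1; F–H: 1/2; D–H: 1/2; C–H: 1/2.
All other pairs contribute 0.
Summing the contributions gives betweenness(G) = 8.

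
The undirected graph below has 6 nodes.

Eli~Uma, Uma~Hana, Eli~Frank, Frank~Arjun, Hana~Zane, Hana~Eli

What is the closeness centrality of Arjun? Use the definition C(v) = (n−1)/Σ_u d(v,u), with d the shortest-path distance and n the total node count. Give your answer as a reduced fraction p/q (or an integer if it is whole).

5/13

Distances from Arjun: Eli:2, Frank:1, Hana:3, Uma:3, Zane:4. Sum = 13.
n = 6, so closeness = 5/13.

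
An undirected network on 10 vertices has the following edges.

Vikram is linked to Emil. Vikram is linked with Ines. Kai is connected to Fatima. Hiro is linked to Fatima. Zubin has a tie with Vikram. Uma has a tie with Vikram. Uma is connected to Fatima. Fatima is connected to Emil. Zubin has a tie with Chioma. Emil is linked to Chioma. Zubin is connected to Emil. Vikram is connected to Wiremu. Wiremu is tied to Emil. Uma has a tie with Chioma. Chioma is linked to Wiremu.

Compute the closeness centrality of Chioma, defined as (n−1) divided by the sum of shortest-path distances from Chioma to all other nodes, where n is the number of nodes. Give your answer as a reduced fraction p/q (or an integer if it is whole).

9/17

Distances from Chioma: Emil:1, Fatima:2, Hiro:3, Ines:3, Kai:3, Uma:1, Vikram:2, Wiremu:1, Zubin:1. Sum = 17.
n = 10, so closeness = 9/17.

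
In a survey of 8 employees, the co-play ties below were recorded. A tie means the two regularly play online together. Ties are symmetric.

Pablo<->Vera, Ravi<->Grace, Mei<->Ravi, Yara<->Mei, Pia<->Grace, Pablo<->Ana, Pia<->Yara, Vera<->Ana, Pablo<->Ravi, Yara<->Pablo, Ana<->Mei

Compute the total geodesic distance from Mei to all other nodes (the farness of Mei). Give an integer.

Distances from Mei: Ana:1, Grace:2, Pablo:2, Pia:2, Ravi:1, Vera:2, Yara:1.
Sum = 1 + 2 + 2 + 2 + 1 + 2 + 1 = 11.

11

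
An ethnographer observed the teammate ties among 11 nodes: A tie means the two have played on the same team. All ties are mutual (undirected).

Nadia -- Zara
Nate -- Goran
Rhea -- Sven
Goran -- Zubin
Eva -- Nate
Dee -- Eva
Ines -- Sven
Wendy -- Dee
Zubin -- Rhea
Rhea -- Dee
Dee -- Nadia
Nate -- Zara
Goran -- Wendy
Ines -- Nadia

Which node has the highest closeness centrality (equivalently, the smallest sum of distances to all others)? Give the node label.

Dee

Farness (sum of distances to all others) for each node — Dee:16, Eva:21, Goran:21, Ines:24, Nadia:19, Nate:21, Rhea:19, Sven:24, Wendy:21, Zara:22, Zubin:22.
The smallest farness is 16, for Dee, so Dee has the highest closeness.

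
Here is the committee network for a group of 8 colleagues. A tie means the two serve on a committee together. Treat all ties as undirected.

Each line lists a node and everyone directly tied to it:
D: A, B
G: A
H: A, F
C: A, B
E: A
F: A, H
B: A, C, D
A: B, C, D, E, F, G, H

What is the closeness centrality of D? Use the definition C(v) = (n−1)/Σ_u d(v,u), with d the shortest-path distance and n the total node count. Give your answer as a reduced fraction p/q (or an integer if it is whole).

Distances from D: A:1, B:1, C:2, E:2, F:2, G:2, H:2. Sum = 12.
n = 8, so closeness = 7/12.

7/12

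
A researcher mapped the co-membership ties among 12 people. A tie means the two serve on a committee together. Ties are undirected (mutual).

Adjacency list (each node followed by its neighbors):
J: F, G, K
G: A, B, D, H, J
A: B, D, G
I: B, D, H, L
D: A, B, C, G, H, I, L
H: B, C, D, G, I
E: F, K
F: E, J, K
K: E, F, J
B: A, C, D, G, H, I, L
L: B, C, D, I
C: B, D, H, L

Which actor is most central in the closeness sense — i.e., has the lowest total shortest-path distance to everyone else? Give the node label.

Farness (sum of distances to all others) for each node — A:23, B:19, C:26, D:19, E:38, F:29, G:18, H:21, I:26, J:22, K:29, L:26.
The smallest farness is 18, for G, so G has the highest closeness.

G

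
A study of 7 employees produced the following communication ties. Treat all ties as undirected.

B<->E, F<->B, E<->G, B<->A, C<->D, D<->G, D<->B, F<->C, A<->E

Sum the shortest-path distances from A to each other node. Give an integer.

11

Distances from A: B:1, C:3, D:2, E:1, F:2, G:2.
Sum = 1 + 3 + 2 + 1 + 2 + 2 = 11.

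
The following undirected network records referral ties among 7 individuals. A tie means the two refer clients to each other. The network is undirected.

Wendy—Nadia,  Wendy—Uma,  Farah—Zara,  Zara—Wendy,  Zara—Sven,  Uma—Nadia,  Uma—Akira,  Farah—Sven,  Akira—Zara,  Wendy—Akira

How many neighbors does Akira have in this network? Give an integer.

Akira is directly tied to Uma, Wendy, and Zara. That is 3 neighbors, so the degree of Akira is 3.

3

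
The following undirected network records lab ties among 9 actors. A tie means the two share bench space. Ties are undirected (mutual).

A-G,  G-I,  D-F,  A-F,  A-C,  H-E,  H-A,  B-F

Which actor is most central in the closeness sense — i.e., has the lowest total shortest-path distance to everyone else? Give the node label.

Farness (sum of distances to all others) for each node — A:12, B:22, C:19, D:22, E:24, F:15, G:17, H:17, I:24.
The smallest farness is 12, for A, so A has the highest closeness.

A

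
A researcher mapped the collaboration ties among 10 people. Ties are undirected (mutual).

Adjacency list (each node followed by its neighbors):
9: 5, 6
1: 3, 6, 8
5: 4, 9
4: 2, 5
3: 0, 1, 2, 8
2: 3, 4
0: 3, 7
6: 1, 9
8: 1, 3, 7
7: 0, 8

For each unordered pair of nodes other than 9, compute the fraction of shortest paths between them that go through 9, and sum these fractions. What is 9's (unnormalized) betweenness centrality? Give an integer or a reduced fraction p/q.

Pairs whose geodesics pass through 9 — 6–4: 1; 6–5: 1; 1–5: 1; 8–5: 1/2; 7–5: 1/3.
All other pairs contribute 0.
Summing the contributions gives betweenness(9) = 23/6.

23/6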